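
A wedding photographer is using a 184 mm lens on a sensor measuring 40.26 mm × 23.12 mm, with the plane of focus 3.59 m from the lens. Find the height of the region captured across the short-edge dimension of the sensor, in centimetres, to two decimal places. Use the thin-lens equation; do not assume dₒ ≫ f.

dₒ: 3.59 m = 3590 mm.
Similar triangles through the lens centre give W/dₒ = h/dᵢ; with 1/f = 1/dₒ + 1/dᵢ this gives W = h·(dₒ − f)/f.
W = 23.12 mm × (3590 − 184) / 184 = 23.12 × 18.5109 ≈ 427.971 mm = 42.7971 cm.

42.80 cm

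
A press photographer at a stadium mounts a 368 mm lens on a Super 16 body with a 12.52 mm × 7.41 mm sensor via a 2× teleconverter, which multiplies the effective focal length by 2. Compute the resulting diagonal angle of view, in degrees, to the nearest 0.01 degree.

Effective focal length f = 368 × 2 = 736 mm.
Sensor diagonal = √(12.52² + 7.41²) = √211.6585 ≈ 14.5485 mm.
α = 2·arctan(14.548 / (2 × 736)) = 2·arctan(0.00988) ≈ 1.1325°.

1.13°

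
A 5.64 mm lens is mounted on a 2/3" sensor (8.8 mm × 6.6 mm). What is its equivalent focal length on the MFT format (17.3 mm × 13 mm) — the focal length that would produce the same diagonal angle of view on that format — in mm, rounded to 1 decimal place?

11.1 mm

Sensor diagonal = √(8.8² + 6.6²) = √121.0000 ≈ 11.0000 mm.
Sensor diagonal = √(17.3² + 13²) = √468.2900 ≈ 21.6400 mm.
Equal angle of view means equal diagonal/f ratio, so f₂ = f₁ · (diagonal₂/diagonal₁) = 5.64 × 21.6400/11.0000.
f₂ = 5.64 × 1.96727 ≈ 11.095 mm.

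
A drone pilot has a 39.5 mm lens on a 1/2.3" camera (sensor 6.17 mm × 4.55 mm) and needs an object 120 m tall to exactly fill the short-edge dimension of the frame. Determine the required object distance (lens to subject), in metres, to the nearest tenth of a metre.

1041.8 m

W: 120 m = 120000 mm.
Magnification m = h/W = dᵢ/dₒ; combined with 1/f = 1/dₒ + 1/dᵢ this gives dₒ = f·(1 + W/h).
dₒ = 39.5 mm × (1 + 120000/4.55) = 39.5 × 26374.6264 ≈ 1041797.742 mm = 1041.8 m.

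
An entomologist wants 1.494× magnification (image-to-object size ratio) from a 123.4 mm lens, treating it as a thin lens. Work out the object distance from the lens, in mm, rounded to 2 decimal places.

With m = dᵢ/dₒ and 1/f = 1/dₒ + 1/dᵢ, substituting dᵢ = m·dₒ gives 1/f = (1 + 1/m)/dₒ, hence dₒ = f·(1 + 1/m).
dₒ = 123.4 × (1 + 1/1.494) = 123.4 × 1.66934 ≈ 205.997 mm.

206.00 mm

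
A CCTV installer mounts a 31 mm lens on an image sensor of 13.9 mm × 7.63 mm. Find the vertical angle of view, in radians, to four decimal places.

Angle of view α = 2·arctan(h/2f) with h = 7.63 mm and f = 31 mm.
h/2f = 0.12306; arctan(0.12306) ≈ 0.1224 rad, so α ≈ 0.2449 rad.

0.2449 rad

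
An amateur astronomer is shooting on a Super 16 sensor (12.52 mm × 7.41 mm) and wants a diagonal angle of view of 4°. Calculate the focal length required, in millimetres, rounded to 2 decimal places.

208.31 mm

Sensor diagonal = √(12.52² + 7.41²) = √211.6585 ≈ 14.5485 mm.
From α = 2·arctan(d/2f) we get f = d / (2·tan(α/2)).
With d = 14.5485 mm and α/2 = 2°, tan(α/2) ≈ 0.03492, so f ≈ 14.5485 / 0.06984 ≈ 208.3071 mm.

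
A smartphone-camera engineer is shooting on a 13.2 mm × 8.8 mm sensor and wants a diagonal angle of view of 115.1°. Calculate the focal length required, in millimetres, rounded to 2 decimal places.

5.04 mm

Sensor diagonal = √(13.2² + 8.8²) = √251.6800 ≈ 15.8644 mm.
From α = 2·arctan(d/2f) we get f = d / (2·tan(α/2)).
With d = 15.8644 mm and α/2 = 57.55°, tan(α/2) ≈ 1.57271, so f ≈ 15.8644 / 3.14543 ≈ 5.0437 mm.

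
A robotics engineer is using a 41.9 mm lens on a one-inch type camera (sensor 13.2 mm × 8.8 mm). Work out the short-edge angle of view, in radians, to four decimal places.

Angle of view α = 2·arctan(h/2f) with h = 8.8 mm and f = 41.9 mm.
h/2f = 0.10501; arctan(0.10501) ≈ 0.1046 rad, so α ≈ 0.2093 rad.

0.2093 rad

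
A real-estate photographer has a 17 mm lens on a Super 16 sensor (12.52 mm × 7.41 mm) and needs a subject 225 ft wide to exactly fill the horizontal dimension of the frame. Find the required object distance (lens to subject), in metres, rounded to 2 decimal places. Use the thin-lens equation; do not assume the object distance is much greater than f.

W: 225 ft × 304.8 mm/ft = 68580.00 mm.
Magnification m = w/W = dᵢ/dₒ; combined with 1/f = 1/dₒ + 1/dᵢ this gives dₒ = f·(1 + W/w).
dₒ = 17 mm × (1 + 68580/12.52) = 17 × 5478.6356 ≈ 93136.805 mm = 93.1368 m.

93.14 m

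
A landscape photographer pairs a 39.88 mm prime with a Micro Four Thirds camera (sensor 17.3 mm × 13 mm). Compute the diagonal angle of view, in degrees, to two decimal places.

30.36°

Sensor diagonal = √(17.3² + 13²) = √468.2900 ≈ 21.6400 mm.
Angle of view α = 2·arctan(d/2f) with d = 21.6400 mm and f = 39.88 mm.
d/2f = 0.27131; arctan(0.27131) ≈ 15.1797°, so α ≈ 30.3595°.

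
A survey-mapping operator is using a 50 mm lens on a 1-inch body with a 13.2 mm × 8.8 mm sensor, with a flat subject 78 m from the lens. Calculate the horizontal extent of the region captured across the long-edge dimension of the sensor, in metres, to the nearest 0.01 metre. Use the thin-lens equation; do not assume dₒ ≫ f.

dₒ: 78 m = 78000 mm.
Similar triangles through the lens centre give W/dₒ = w/dᵢ; with 1/f = 1/dₒ + 1/dᵢ this gives W = w·(dₒ − f)/f.
W = 13.2 mm × (78000 − 50) / 50 = 13.2 × 1559.0000 ≈ 20578.800 mm = 20.5788 m.

20.58 m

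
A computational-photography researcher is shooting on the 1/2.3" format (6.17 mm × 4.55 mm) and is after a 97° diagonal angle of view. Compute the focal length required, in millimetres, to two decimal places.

Sensor diagonal = √(6.17² + 4.55²) = √58.7714 ≈ 7.6663 mm.
From α = 2·arctan(d/2f) we get f = d / (2·tan(α/2)).
With d = 7.6663 mm and α/2 = 48.5°, tan(α/2) ≈ 1.13029, so f ≈ 7.6663 / 2.26059 ≈ 3.3913 mm.

3.39 mm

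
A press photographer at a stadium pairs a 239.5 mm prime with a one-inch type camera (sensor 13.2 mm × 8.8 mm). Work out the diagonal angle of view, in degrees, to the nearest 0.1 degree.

3.8°

Sensor diagonal = √(13.2² + 8.8²) = √251.6800 ≈ 15.8644 mm.
Angle of view α = 2·arctan(d/2f) with d = 15.8644 mm and f = 239.5 mm.
d/2f = 0.03312; arctan(0.03312) ≈ 1.8969°, so α ≈ 3.7939°.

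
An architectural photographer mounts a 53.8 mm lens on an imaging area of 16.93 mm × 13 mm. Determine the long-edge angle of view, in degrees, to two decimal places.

17.88°

Angle of view α = 2·arctan(w/2f) with w = 16.93 mm and f = 53.8 mm.
w/2f = 0.15734; arctan(0.15734) ≈ 8.9417°, so α ≈ 17.8835°.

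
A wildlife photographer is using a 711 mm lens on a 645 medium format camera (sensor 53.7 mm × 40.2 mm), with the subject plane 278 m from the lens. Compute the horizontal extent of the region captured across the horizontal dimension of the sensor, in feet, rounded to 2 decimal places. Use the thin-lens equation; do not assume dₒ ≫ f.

68.71 ft

dₒ: 278 m = 278000 mm.
Similar triangles through the lens centre give W/dₒ = w/dᵢ; with 1/f = 1/dₒ + 1/dᵢ this gives W = w·(dₒ − f)/f.
W = 53.7 mm × (278000 − 711) / 711 = 53.7 × 389.9986 ≈ 20942.924 mm = 20942.924/304.8 ft = 68.7104 ft.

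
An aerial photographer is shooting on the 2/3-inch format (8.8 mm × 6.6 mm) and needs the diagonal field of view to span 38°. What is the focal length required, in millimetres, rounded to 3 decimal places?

Sensor diagonal = √(8.8² + 6.6²) = √121.0000 ≈ 11.0000 mm.
From α = 2·arctan(d/2f) we get f = d / (2·tan(α/2)).
With d = 11.0000 mm and α/2 = 19°, tan(α/2) ≈ 0.34433, so f ≈ 11.0000 / 0.68866 ≈ 15.9732 mm.

15.973 mm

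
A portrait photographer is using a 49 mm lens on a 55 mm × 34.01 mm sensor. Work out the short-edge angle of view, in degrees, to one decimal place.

Angle of view α = 2·arctan(h/2f) with h = 34.01 mm and f = 49 mm.
h/2f = 0.34704; arctan(0.34704) ≈ 19.1389°, so α ≈ 38.2777°.

38.3°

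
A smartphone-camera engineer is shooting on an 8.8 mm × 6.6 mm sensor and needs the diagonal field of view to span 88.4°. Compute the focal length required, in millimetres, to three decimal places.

Sensor diagonal = √(8.8² + 6.6²) = √121.0000 ≈ 11.0000 mm.
From α = 2·arctan(d/2f) we get f = d / (2·tan(α/2)).
With d = 11.0000 mm and α/2 = 44.2°, tan(α/2) ≈ 0.97246, so f ≈ 11.0000 / 1.94492 ≈ 5.6558 mm.

5.656 mm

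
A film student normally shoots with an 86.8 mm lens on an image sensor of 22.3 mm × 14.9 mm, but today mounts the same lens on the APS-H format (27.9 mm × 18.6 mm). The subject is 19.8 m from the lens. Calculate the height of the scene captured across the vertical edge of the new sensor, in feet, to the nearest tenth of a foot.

13.9 ft

The focal length stays 86.8 mm; the relevant sensor dimension is now h = 18.6 mm. Object distance dₒ = 19.8 m = 19800 mm.
Thin-lens field height W = h·(dₒ − f)/f = 18.6 × (19800 − 86.8)/86.8 ≈ 4224.257 mm = 4224.257/304.8 ft = 13.8591 ft.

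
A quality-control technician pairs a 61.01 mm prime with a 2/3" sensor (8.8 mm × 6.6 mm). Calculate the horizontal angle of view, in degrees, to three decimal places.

Angle of view α = 2·arctan(w/2f) with w = 8.8 mm and f = 61.01 mm.
w/2f = 0.07212; arctan(0.07212) ≈ 4.1250°, so α ≈ 8.2500°.

8.250°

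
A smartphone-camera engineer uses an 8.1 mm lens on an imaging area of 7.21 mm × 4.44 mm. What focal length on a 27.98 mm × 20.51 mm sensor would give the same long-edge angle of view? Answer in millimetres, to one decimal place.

31.4 mm

Equal angle of view means equal width/f ratio, so f₂ = f₁ · (width₂/width₁) = 8.1 × 27.98/7.21.
f₂ = 8.1 × 3.88072 ≈ 31.434 mm.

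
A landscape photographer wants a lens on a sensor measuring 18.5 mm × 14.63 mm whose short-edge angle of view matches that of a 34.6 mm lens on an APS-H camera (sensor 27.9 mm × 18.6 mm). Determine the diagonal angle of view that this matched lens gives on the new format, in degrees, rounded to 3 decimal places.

Equal short-edge AOV ⇒ f₂ = f₁ · 14.63/18.6 = 34.6 × 0.78656 ≈ 27.2149 mm.
Sensor diagonal = √(18.5² + 14.63²) = √556.2869 ≈ 23.5857 mm.
Diagonal AOV on the new format = 2·arctan(23.5857 / (2 × 27.2149)) = 2·arctan(0.43332) ≈ 46.8564°.

46.856°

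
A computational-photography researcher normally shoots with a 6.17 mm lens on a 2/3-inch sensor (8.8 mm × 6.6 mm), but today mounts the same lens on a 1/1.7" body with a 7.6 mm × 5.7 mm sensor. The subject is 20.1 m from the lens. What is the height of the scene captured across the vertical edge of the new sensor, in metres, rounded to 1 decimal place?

18.6 m

The focal length stays 6.17 mm; the relevant sensor dimension is now h = 5.7 mm. Object distance dₒ = 20.1 m = 20100 mm.
Thin-lens field height W = h·(dₒ − f)/f = 5.7 × (20100 − 6.17)/6.17 ≈ 18563.182 mm = 18.5632 m.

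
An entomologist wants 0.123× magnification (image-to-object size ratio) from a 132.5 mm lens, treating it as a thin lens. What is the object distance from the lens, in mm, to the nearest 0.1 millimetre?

With m = dᵢ/dₒ and 1/f = 1/dₒ + 1/dᵢ, substituting dᵢ = m·dₒ gives 1/f = (1 + 1/m)/dₒ, hence dₒ = f·(1 + 1/m).
dₒ = 132.5 × (1 + 1/0.123) = 132.5 × 9.13008 ≈ 1209.736 mm.

1209.7 mm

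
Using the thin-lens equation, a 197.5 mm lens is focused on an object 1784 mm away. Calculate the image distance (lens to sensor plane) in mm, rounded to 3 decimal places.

222.086 mm

1/dᵢ = 1/f − 1/dₒ = 1/197.5 − 1/1784 = 0.0045028 mm⁻¹.
dᵢ = 1/0.0045028 ≈ 222.0864 mm.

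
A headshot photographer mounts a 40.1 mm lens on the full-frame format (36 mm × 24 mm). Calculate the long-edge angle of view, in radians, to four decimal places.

0.8438 rad

Angle of view α = 2·arctan(w/2f) with w = 36 mm and f = 40.1 mm.
w/2f = 0.44888; arctan(0.44888) ≈ 0.4219 rad, so α ≈ 0.8438 rad.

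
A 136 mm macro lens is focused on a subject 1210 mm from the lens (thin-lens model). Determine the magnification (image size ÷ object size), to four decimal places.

0.1266×

Thin lens: 1/f = 1/dₒ + 1/dᵢ → 1/dᵢ = 1/136 − 1/1210 = 0.0065265 mm⁻¹, so dᵢ ≈ 153.2216 mm.
Magnification m = dᵢ/dₒ = 153.2216/1210 ≈ 0.12663.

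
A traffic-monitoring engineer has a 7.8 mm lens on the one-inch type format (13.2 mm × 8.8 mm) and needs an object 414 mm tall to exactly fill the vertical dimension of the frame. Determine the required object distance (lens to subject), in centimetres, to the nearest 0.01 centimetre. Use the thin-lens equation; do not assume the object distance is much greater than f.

37.48 cm

Magnification m = h/W = dᵢ/dₒ; combined with 1/f = 1/dₒ + 1/dᵢ this gives dₒ = f·(1 + W/h).
dₒ = 7.8 mm × (1 + 414/8.8) = 7.8 × 48.0455 ≈ 374.755 mm = 37.4755 cm.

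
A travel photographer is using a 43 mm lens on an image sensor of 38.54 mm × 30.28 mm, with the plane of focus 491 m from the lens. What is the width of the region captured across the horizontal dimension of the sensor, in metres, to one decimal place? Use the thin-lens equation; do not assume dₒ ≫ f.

440.0 m

dₒ: 491 m = 491000 mm.
Similar triangles through the lens centre give W/dₒ = w/dᵢ; with 1/f = 1/dₒ + 1/dᵢ this gives W = w·(dₒ − f)/f.
W = 38.54 mm × (491000 − 43) / 43 = 38.54 × 11417.6047 ≈ 440034.483 mm = 440.034 m.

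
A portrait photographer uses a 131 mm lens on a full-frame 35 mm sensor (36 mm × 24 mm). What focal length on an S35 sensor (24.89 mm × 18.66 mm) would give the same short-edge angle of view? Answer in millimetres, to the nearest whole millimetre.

102 mm

Equal angle of view means equal height/f ratio, so f₂ = f₁ · (height₂/height₁) = 131 × 18.66/24.
f₂ = 131 × 0.77750 ≈ 101.853 mm.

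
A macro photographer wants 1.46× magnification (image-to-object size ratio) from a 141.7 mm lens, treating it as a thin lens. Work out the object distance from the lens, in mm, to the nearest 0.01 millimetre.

With m = dᵢ/dₒ and 1/f = 1/dₒ + 1/dᵢ, substituting dᵢ = m·dₒ gives 1/f = (1 + 1/m)/dₒ, hence dₒ = f·(1 + 1/m).
dₒ = 141.7 × (1 + 1/1.46) = 141.7 × 1.68493 ≈ 238.755 mm.

238.75 mm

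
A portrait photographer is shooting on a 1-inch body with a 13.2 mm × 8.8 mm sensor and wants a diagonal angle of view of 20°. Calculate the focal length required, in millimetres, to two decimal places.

44.99 mm

Sensor diagonal = √(13.2² + 8.8²) = √251.6800 ≈ 15.8644 mm.
From α = 2·arctan(d/2f) we get f = d / (2·tan(α/2)).
With d = 15.8644 mm and α/2 = 10°, tan(α/2) ≈ 0.17633, so f ≈ 15.8644 / 0.35265 ≈ 44.9858 mm.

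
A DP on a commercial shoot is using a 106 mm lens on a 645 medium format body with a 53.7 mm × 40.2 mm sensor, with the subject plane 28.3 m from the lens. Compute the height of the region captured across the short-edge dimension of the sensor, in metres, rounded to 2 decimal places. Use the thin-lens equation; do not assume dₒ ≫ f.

10.69 m

dₒ: 28.3 m = 28300 mm.
Similar triangles through the lens centre give W/dₒ = h/dᵢ; with 1/f = 1/dₒ + 1/dᵢ this gives W = h·(dₒ − f)/f.
W = 40.2 mm × (28300 − 106) / 106 = 40.2 × 265.9811 ≈ 10692.442 mm = 10.6924 m.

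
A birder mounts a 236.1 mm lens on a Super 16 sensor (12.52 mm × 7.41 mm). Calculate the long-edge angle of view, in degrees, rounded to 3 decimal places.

Angle of view α = 2·arctan(w/2f) with w = 12.52 mm and f = 236.1 mm.
w/2f = 0.02651; arctan(0.02651) ≈ 1.5188°, so α ≈ 3.0376°.

3.038°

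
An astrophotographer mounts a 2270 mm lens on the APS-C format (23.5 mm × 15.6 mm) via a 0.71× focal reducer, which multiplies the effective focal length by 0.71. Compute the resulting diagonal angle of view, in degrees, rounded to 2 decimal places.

1.00°

Effective focal length f = 2270 × 0.71 = 1611.7 mm.
Sensor diagonal = √(23.5² + 15.6²) = √795.6100 ≈ 28.2066 mm.
α = 2·arctan(28.207 / (2 × 1611.7)) = 2·arctan(0.00875) ≈ 1.0027°.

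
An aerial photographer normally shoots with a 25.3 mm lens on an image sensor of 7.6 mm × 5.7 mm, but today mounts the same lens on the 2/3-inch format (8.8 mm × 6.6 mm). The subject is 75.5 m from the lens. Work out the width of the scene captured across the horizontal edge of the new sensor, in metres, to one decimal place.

The focal length stays 25.3 mm; the relevant sensor dimension is now w = 8.8 mm. Object distance dₒ = 75.5 m = 75500 mm.
Thin-lens field width W = w·(dₒ − f)/f = 8.8 × (75500 − 25.3)/25.3 ≈ 26252.070 mm = 26.2521 m.

26.3 m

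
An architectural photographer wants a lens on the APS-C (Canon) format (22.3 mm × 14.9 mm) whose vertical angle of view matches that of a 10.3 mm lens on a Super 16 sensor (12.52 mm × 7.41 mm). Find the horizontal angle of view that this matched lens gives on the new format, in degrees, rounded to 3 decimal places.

56.592°

Equal vertical AOV ⇒ f₂ = f₁ · 14.9/7.41 = 10.3 × 2.01080 ≈ 20.7112 mm.
Horizontal AOV on the new format = 2·arctan(22.3 / (2 × 20.7112)) = 2·arctan(0.53836) ≈ 56.5921°.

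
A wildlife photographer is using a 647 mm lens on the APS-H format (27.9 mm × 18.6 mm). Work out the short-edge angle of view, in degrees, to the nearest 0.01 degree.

Angle of view α = 2·arctan(h/2f) with h = 18.6 mm and f = 647 mm.
h/2f = 0.01437; arctan(0.01437) ≈ 0.8235°, so α ≈ 1.6470°.

1.65°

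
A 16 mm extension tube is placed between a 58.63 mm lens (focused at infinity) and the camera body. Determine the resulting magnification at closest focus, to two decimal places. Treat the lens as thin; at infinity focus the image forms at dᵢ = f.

The tube moves the image plane from f to f + e, so dᵢ = 58.63 + 16 = 74.63 mm. Focus is achieved when 1/f = 1/dₒ + 1/dᵢ, giving dₒ = 1/(1/f − 1/(f+e)).
Magnification m = dᵢ/dₒ = (f+e)·(1/f − 1/(f+e)) = e/f = 16/58.63 ≈ 0.2729.

0.27×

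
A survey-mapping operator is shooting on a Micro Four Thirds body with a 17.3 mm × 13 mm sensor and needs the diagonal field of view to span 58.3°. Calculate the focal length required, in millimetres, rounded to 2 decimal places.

19.40 mm

Sensor diagonal = √(17.3² + 13²) = √468.2900 ≈ 21.6400 mm.
From α = 2·arctan(d/2f) we get f = d / (2·tan(α/2)).
With d = 21.6400 mm and α/2 = 29.15°, tan(α/2) ≈ 0.55774, so f ≈ 21.6400 / 1.11547 ≈ 19.3999 mm.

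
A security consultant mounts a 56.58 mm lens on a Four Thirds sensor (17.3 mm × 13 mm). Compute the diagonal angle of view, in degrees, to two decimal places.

Sensor diagonal = √(17.3² + 13²) = √468.2900 ≈ 21.6400 mm.
Angle of view α = 2·arctan(d/2f) with d = 21.6400 mm and f = 56.58 mm.
d/2f = 0.19123; arctan(0.19123) ≈ 10.8262°, so α ≈ 21.6524°.

21.65°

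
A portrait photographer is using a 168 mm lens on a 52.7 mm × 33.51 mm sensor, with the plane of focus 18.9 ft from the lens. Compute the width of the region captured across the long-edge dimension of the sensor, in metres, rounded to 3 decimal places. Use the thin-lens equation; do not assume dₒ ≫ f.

dₒ: 18.9 ft × 304.8 mm/ft = 5760.72 mm.
Similar triangles through the lens centre give W/dₒ = w/dᵢ; with 1/f = 1/dₒ + 1/dᵢ this gives W = w·(dₒ − f)/f.
W = 52.7 mm × (5760.72 − 168) / 168 = 52.7 × 33.2900 ≈ 1754.383 mm = 1.75438 m.

1.754 m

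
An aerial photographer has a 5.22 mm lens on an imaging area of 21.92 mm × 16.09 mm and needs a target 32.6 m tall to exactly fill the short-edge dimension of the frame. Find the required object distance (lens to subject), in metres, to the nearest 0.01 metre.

W: 32.6 m = 32600 mm.
Magnification m = h/W = dᵢ/dₒ; combined with 1/f = 1/dₒ + 1/dᵢ this gives dₒ = f·(1 + W/h).
dₒ = 5.22 mm × (1 + 32600/16.09) = 5.22 × 2027.1032 ≈ 10581.479 mm = 10.5815 m.

10.58 m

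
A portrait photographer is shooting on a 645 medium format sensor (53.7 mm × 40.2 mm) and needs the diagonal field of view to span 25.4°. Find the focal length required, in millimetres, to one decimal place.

Sensor diagonal = √(53.7² + 40.2²) = √4499.7300 ≈ 67.0800 mm.
From α = 2·arctan(d/2f) we get f = d / (2·tan(α/2)).
With d = 67.0800 mm and α/2 = 12.7°, tan(α/2) ≈ 0.22536, so f ≈ 67.0800 / 0.45072 ≈ 148.8288 mm.

148.8 mm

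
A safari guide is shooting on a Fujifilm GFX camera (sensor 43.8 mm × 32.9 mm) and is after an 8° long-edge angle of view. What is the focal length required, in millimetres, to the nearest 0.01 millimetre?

From α = 2·arctan(w/2f) we get f = w / (2·tan(α/2)).
With w = 43.8 mm and α/2 = 4°, tan(α/2) ≈ 0.06993, so f ≈ 43.8 / 0.13985 ≈ 313.1846 mm.

313.18 mm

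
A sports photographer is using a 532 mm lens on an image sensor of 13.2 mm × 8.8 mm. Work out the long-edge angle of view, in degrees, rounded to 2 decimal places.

Angle of view α = 2·arctan(w/2f) with w = 13.2 mm and f = 532 mm.
w/2f = 0.01241; arctan(0.01241) ≈ 0.7108°, so α ≈ 1.4216°.

1.42°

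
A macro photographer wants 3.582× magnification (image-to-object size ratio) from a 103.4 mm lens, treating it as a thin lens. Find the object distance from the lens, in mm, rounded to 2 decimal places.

With m = dᵢ/dₒ and 1/f = 1/dₒ + 1/dᵢ, substituting dᵢ = m·dₒ gives 1/f = (1 + 1/m)/dₒ, hence dₒ = f·(1 + 1/m).
dₒ = 103.4 × (1 + 1/3.582) = 103.4 × 1.27917 ≈ 132.267 mm.

132.27 mm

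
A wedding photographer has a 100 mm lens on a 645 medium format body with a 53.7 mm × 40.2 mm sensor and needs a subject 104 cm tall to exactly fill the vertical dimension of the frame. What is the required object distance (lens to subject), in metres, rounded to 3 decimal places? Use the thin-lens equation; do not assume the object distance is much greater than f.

W: 104 cm = 1040 mm.
Magnification m = h/W = dᵢ/dₒ; combined with 1/f = 1/dₒ + 1/dᵢ this gives dₒ = f·(1 + W/h).
dₒ = 100 mm × (1 + 1040/40.2) = 100 × 26.8706 ≈ 2687.065 mm = 2.68706 m.

2.687 m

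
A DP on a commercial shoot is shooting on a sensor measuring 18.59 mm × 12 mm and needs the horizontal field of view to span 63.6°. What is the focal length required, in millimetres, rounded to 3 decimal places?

14.991 mm

From α = 2·arctan(w/2f) we get f = w / (2·tan(α/2)).
With w = 18.59 mm and α/2 = 31.8°, tan(α/2) ≈ 0.62003, so f ≈ 18.59 / 1.24005 ≈ 14.9913 mm.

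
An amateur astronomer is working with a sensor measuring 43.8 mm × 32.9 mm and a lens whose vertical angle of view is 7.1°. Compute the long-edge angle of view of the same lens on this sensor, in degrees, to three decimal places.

From the vertical AOV: f = 32.9 / (2·tan(3.55°)) = 32.9 / 0.12408 ≈ 265.1575 mm.
Long-edge AOV = 2·arctan(43.8 / (2 × 265.1575)) = 2·arctan(0.08259) ≈ 9.4430°.

9.443°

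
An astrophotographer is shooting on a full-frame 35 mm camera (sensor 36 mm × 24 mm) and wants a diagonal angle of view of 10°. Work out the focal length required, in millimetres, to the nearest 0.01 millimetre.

Sensor diagonal = √(36² + 24²) = √1872.0000 ≈ 43.2666 mm.
From α = 2·arctan(d/2f) we get f = d / (2·tan(α/2)).
With d = 43.2666 mm and α/2 = 5°, tan(α/2) ≈ 0.08749, so f ≈ 43.2666 / 0.17498 ≈ 247.2698 mm.

247.27 mm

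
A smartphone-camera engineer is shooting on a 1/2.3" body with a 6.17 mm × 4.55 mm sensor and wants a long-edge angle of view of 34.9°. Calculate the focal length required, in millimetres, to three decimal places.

9.814 mm

From α = 2·arctan(w/2f) we get f = w / (2·tan(α/2)).
With w = 6.17 mm and α/2 = 17.45°, tan(α/2) ≈ 0.31434, so f ≈ 6.17 / 0.62868 ≈ 9.8142 mm.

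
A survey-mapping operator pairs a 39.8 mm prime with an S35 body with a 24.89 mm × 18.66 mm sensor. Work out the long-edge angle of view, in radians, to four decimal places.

Angle of view α = 2·arctan(w/2f) with w = 24.89 mm and f = 39.8 mm.
w/2f = 0.31269; arctan(0.31269) ≈ 0.3031 rad, so α ≈ 0.6061 rad.

0.6061 rad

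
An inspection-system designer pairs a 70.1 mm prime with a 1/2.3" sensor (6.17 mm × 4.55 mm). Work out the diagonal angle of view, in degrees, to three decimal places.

6.260°

Sensor diagonal = √(6.17² + 4.55²) = √58.7714 ≈ 7.6663 mm.
Angle of view α = 2·arctan(d/2f) with d = 7.6663 mm and f = 70.1 mm.
d/2f = 0.05468; arctan(0.05468) ≈ 3.1299°, so α ≈ 6.2597°.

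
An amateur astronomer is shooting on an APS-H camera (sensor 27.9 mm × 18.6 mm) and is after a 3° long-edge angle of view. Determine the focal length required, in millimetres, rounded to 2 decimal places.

From α = 2·arctan(w/2f) we get f = w / (2·tan(α/2)).
With w = 27.9 mm and α/2 = 1.5°, tan(α/2) ≈ 0.02619, so f ≈ 27.9 / 0.05237 ≈ 532.7290 mm.

532.73 mm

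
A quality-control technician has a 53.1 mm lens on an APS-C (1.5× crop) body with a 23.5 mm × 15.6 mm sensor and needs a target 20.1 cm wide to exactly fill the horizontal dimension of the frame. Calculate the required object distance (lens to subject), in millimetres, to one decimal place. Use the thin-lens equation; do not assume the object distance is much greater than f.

507.3 mm

W: 20.1 cm = 201 mm.
Magnification m = w/W = dᵢ/dₒ; combined with 1/f = 1/dₒ + 1/dᵢ this gives dₒ = f·(1 + W/w).
dₒ = 53.1 mm × (1 + 201/23.5) = 53.1 × 9.5532 ≈ 507.274 mm.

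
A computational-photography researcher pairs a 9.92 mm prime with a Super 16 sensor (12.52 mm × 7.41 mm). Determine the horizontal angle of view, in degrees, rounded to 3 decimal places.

Angle of view α = 2·arctan(w/2f) with w = 12.52 mm and f = 9.92 mm.
w/2f = 0.63105; arctan(0.63105) ≈ 32.2539°, so α ≈ 64.5078°.

64.508°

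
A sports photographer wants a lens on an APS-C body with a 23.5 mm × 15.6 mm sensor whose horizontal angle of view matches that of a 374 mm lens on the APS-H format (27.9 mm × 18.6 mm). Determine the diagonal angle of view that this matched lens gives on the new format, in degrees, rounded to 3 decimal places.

5.127°

Equal horizontal AOV ⇒ f₂ = f₁ · 23.5/27.9 = 374 × 0.84229 ≈ 315.0179 mm.
Sensor diagonal = √(23.5² + 15.6²) = √795.6100 ≈ 28.2066 mm.
Diagonal AOV on the new format = 2·arctan(28.2066 / (2 × 315.0179)) = 2·arctan(0.04477) ≈ 5.1268°.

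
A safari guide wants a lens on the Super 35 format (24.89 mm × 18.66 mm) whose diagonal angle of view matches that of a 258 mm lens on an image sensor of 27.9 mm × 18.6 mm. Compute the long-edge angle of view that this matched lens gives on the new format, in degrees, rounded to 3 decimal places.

5.953°

Sensor diagonal = √(27.9² + 18.6²) = √1124.3700 ≈ 33.5316 mm.
Sensor diagonal = √(24.89² + 18.66²) = √967.7077 ≈ 31.1080 mm.
Equal diagonal AOV ⇒ f₂ = f₁ · 31.1080/33.5316 = 258 × 0.92772 ≈ 239.3521 mm.
Long-edge AOV on the new format = 2·arctan(24.89 / (2 × 239.3521)) = 2·arctan(0.05199) ≈ 5.9528°.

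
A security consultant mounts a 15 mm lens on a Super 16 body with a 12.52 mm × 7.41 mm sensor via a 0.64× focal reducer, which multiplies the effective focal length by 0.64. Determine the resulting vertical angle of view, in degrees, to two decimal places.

Effective focal length f = 15 × 0.64 = 9.6 mm.
α = 2·arctan(7.41 / (2 × 9.6)) = 2·arctan(0.38594) ≈ 42.2069°.

42.21°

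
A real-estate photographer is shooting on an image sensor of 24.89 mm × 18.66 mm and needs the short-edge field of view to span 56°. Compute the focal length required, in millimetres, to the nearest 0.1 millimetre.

From α = 2·arctan(h/2f) we get f = h / (2·tan(α/2)).
With h = 18.66 mm and α/2 = 28°, tan(α/2) ≈ 0.53171, so f ≈ 18.66 / 1.06342 ≈ 17.5472 mm.

17.5 mm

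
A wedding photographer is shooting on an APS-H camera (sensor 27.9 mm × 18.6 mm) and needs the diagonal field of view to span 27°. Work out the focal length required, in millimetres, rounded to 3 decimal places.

69.835 mm

Sensor diagonal = √(27.9² + 18.6²) = √1124.3700 ≈ 33.5316 mm.
From α = 2·arctan(d/2f) we get f = d / (2·tan(α/2)).
With d = 33.5316 mm and α/2 = 13.5°, tan(α/2) ≈ 0.24008, so f ≈ 33.5316 / 0.48016 ≈ 69.8346 mm.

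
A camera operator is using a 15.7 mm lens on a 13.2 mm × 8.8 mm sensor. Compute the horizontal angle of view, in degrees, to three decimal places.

Angle of view α = 2·arctan(w/2f) with w = 13.2 mm and f = 15.7 mm.
w/2f = 0.42038; arctan(0.42038) ≈ 22.8010°, so α ≈ 45.6020°.

45.602°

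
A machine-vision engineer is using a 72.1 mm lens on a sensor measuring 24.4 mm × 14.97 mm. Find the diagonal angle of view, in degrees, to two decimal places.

Sensor diagonal = √(24.4² + 14.97²) = √819.4609 ≈ 28.6262 mm.
Angle of view α = 2·arctan(d/2f) with d = 28.6262 mm and f = 72.1 mm.
d/2f = 0.19852; arctan(0.19852) ≈ 11.2282°, so α ≈ 22.4565°.

22.46°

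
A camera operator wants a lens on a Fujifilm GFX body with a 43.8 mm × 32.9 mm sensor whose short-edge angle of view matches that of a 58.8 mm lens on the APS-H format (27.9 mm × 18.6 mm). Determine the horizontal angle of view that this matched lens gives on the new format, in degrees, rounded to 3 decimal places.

23.781°

Equal short-edge AOV ⇒ f₂ = f₁ · 32.9/18.6 = 58.8 × 1.76882 ≈ 104.0065 mm.
Horizontal AOV on the new format = 2·arctan(43.8 / (2 × 104.0065)) = 2·arctan(0.21056) ≈ 23.7814°.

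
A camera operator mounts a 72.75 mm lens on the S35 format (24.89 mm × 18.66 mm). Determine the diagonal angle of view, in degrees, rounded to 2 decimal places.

Sensor diagonal = √(24.89² + 18.66²) = √967.7077 ≈ 31.1080 mm.
Angle of view α = 2·arctan(d/2f) with d = 31.1080 mm and f = 72.75 mm.
d/2f = 0.21380; arctan(0.21380) ≈ 12.0682°, so α ≈ 24.1364°.

24.14°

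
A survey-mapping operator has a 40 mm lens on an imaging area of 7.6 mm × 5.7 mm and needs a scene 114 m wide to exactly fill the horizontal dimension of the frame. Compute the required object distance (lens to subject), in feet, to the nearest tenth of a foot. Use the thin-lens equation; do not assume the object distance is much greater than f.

1968.6 ft

W: 114 m = 114000 mm.
Magnification m = w/W = dᵢ/dₒ; combined with 1/f = 1/dₒ + 1/dᵢ this gives dₒ = f·(1 + W/w).
dₒ = 40 mm × (1 + 114000/7.6) = 40 × 15001.0000 ≈ 600040.000 mm = 600040.000/304.8 ft = 1968.64 ft.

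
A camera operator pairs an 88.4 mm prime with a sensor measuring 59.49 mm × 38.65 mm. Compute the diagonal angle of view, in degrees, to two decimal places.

43.73°

Sensor diagonal = √(59.49² + 38.65²) = √5032.8826 ≈ 70.9428 mm.
Angle of view α = 2·arctan(d/2f) with d = 70.9428 mm and f = 88.4 mm.
d/2f = 0.40126; arctan(0.40126) ≈ 21.8636°, so α ≈ 43.7273°.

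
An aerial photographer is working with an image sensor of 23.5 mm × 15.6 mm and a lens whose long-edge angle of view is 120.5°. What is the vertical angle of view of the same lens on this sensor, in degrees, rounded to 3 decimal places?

98.544°

From the long-edge AOV: f = 23.5 / (2·tan(60.25°)) = 23.5 / 3.49927 ≈ 6.7157 mm.
Vertical AOV = 2·arctan(15.6 / (2 × 6.7157)) = 2·arctan(1.16146) ≈ 98.5441°.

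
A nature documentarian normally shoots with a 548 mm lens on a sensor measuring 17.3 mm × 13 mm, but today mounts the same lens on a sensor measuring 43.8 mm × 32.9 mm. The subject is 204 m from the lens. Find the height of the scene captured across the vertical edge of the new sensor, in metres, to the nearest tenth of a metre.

12.2 m

The focal length stays 548 mm; the relevant sensor dimension is now h = 32.9 mm. Object distance dₒ = 204 m = 204000 mm.
Thin-lens field height W = h·(dₒ − f)/f = 32.9 × (204000 − 548)/548 ≈ 12214.545 mm = 12.2145 m.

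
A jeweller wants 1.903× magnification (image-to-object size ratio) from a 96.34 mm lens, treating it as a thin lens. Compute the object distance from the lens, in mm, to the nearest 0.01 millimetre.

With m = dᵢ/dₒ and 1/f = 1/dₒ + 1/dᵢ, substituting dᵢ = m·dₒ gives 1/f = (1 + 1/m)/dₒ, hence dₒ = f·(1 + 1/m).
dₒ = 96.34 × (1 + 1/1.903) = 96.34 × 1.52549 ≈ 146.965 mm.

146.97 mm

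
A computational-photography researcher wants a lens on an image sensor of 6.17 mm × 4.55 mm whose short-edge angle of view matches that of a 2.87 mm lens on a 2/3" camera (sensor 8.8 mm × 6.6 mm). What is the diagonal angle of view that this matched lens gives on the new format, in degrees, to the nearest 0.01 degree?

125.40°

Equal short-edge AOV ⇒ f₂ = f₁ · 4.55/6.6 = 2.87 × 0.68939 ≈ 1.9786 mm.
Sensor diagonal = √(6.17² + 4.55²) = √58.7714 ≈ 7.6663 mm.
Diagonal AOV on the new format = 2·arctan(7.6663 / (2 × 1.9786)) = 2·arctan(1.93733) ≈ 125.3968°.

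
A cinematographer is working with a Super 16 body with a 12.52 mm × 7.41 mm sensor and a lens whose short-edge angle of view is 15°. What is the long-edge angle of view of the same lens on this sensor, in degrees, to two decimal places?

From the short-edge AOV: f = 7.41 / (2·tan(7.5°)) = 7.41 / 0.26330 ≈ 28.1423 mm.
Long-edge AOV = 2·arctan(12.52 / (2 × 28.1423)) = 2·arctan(0.22244) ≈ 25.0815°.

25.08°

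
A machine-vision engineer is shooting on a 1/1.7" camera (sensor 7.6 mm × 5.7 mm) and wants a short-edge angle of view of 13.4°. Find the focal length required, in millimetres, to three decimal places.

24.261 mm

From α = 2·arctan(h/2f) we get f = h / (2·tan(α/2)).
With h = 5.7 mm and α/2 = 6.7°, tan(α/2) ≈ 0.11747, so f ≈ 5.7 / 0.23495 ≈ 24.2609 mm.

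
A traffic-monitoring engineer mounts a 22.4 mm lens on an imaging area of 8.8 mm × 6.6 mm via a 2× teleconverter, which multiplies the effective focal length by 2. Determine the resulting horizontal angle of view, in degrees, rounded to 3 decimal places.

Effective focal length f = 22.4 × 2 = 44.8 mm.
α = 2·arctan(8.8 / (2 × 44.8)) = 2·arctan(0.09821) ≈ 11.2185°.

11.219°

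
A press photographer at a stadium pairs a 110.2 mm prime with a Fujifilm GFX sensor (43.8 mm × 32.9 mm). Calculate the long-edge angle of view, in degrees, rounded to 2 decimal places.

Angle of view α = 2·arctan(w/2f) with w = 43.8 mm and f = 110.2 mm.
w/2f = 0.19873; arctan(0.19873) ≈ 11.2399°, so α ≈ 22.4799°.

22.48°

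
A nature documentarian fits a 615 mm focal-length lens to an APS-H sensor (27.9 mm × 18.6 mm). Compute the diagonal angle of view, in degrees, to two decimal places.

3.12°

Sensor diagonal = √(27.9² + 18.6²) = √1124.3700 ≈ 33.5316 mm.
Angle of view α = 2·arctan(d/2f) with d = 33.5316 mm and f = 615 mm.
d/2f = 0.02726; arctan(0.02726) ≈ 1.5616°, so α ≈ 3.1232°.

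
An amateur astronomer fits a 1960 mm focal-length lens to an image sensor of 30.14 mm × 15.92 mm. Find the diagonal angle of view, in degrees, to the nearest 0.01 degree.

1.00°

Sensor diagonal = √(30.14² + 15.92²) = √1161.8660 ≈ 34.0862 mm.
Angle of view α = 2·arctan(d/2f) with d = 34.0862 mm and f = 1960 mm.
d/2f = 0.00870; arctan(0.00870) ≈ 0.4982°, so α ≈ 0.9964°.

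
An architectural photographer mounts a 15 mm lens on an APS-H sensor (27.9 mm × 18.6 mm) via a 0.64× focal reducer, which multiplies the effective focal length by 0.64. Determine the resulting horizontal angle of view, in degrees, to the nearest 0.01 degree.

Effective focal length f = 15 × 0.64 = 9.6 mm.
α = 2·arctan(27.9 / (2 × 9.6)) = 2·arctan(1.45312) ≈ 110.9307°.

110.93°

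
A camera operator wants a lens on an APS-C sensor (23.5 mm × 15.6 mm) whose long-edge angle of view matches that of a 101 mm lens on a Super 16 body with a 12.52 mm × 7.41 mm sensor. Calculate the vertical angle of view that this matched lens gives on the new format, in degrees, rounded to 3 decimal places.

4.712°

Equal long-edge AOV ⇒ f₂ = f₁ · 23.5/12.52 = 101 × 1.87700 ≈ 189.5767 mm.
Vertical AOV on the new format = 2·arctan(15.6 / (2 × 189.5767)) = 2·arctan(0.04114) ≈ 4.7121°.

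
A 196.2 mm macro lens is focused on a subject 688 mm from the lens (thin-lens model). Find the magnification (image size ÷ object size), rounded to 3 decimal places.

0.399×

Thin lens: 1/f = 1/dₒ + 1/dᵢ → 1/dᵢ = 1/196.2 − 1/688 = 0.0036434 mm⁻¹, so dᵢ ≈ 274.4725 mm.
Magnification m = dᵢ/dₒ = 274.4725/688 ≈ 0.39894.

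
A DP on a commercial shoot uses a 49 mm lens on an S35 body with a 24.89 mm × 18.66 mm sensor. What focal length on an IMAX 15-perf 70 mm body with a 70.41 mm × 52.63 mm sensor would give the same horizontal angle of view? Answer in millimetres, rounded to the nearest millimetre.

139 mm

Equal angle of view means equal width/f ratio, so f₂ = f₁ · (width₂/width₁) = 49 × 70.41/24.89.
f₂ = 49 × 2.82885 ≈ 138.613 mm.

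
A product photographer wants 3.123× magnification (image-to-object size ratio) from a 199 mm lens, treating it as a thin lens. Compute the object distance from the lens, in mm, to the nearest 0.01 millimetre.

With m = dᵢ/dₒ and 1/f = 1/dₒ + 1/dᵢ, substituting dᵢ = m·dₒ gives 1/f = (1 + 1/m)/dₒ, hence dₒ = f·(1 + 1/m).
dₒ = 199 × (1 + 1/3.123) = 199 × 1.32020 ≈ 262.721 mm.

262.72 mm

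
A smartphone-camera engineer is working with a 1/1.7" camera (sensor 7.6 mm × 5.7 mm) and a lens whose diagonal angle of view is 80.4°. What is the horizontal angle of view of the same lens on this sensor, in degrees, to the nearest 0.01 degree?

Sensor diagonal = √(7.6² + 5.7²) = √90.2500 ≈ 9.5000 mm.
From the diagonal AOV: f = 9.5000 / (2·tan(40.2°)) = 9.5000 / 1.69013 ≈ 5.6209 mm.
Horizontal AOV = 2·arctan(7.6 / (2 × 5.6209)) = 2·arctan(0.67605) ≈ 68.1215°.

68.12°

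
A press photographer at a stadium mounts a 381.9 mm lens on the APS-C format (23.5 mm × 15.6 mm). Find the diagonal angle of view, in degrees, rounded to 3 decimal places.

Sensor diagonal = √(23.5² + 15.6²) = √795.6100 ≈ 28.2066 mm.
Angle of view α = 2·arctan(d/2f) with d = 28.2066 mm and f = 381.9 mm.
d/2f = 0.03693; arctan(0.03693) ≈ 2.1149°, so α ≈ 4.2299°.

4.230°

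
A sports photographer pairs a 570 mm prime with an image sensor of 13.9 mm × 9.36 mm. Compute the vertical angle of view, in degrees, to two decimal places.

0.94°

Angle of view α = 2·arctan(h/2f) with h = 9.36 mm and f = 570 mm.
h/2f = 0.00821; arctan(0.00821) ≈ 0.4704°, so α ≈ 0.9408°.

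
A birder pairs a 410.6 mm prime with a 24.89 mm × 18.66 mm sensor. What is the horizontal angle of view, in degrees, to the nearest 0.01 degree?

Angle of view α = 2·arctan(w/2f) with w = 24.89 mm and f = 410.6 mm.
w/2f = 0.03031; arctan(0.03031) ≈ 1.7361°, so α ≈ 3.4721°.

3.47°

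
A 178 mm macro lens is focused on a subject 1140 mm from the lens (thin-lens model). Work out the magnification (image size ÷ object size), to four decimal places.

Thin lens: 1/f = 1/dₒ + 1/dᵢ → 1/dᵢ = 1/178 − 1/1140 = 0.0047408 mm⁻¹, so dᵢ ≈ 210.9356 mm.
Magnification m = dᵢ/dₒ = 210.9356/1140 ≈ 0.18503.

0.1850×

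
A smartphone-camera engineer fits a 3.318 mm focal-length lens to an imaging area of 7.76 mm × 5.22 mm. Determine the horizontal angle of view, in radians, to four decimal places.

Angle of view α = 2·arctan(w/2f) with w = 7.76 mm and f = 3.318 mm.
w/2f = 1.16938; arctan(1.16938) ≈ 0.8633 rad, so α ≈ 1.7266 rad.

1.7266 rad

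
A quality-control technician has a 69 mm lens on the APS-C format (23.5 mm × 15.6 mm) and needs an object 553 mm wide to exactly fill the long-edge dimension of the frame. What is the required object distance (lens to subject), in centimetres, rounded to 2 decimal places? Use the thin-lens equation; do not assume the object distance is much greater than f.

Magnification m = w/W = dᵢ/dₒ; combined with 1/f = 1/dₒ + 1/dᵢ this gives dₒ = f·(1 + W/w).
dₒ = 69 mm × (1 + 553/23.5) = 69 × 24.5319 ≈ 1692.702 mm = 169.27 cm.

169.27 cm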